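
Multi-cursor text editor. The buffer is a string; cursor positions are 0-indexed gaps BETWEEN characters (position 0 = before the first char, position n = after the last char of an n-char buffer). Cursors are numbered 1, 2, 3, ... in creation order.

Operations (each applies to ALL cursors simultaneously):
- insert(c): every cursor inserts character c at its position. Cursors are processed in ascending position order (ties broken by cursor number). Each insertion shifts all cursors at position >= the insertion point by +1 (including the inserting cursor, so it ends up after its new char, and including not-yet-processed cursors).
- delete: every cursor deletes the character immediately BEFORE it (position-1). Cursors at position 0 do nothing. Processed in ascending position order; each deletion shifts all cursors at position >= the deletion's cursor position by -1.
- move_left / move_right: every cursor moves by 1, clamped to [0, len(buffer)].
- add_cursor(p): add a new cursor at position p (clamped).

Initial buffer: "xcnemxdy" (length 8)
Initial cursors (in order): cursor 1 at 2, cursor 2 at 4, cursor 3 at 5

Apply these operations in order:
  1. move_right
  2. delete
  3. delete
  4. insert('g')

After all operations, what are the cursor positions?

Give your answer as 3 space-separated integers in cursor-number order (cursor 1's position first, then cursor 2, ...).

Answer: 3 3 3

Derivation:
After op 1 (move_right): buffer="xcnemxdy" (len 8), cursors c1@3 c2@5 c3@6, authorship ........
After op 2 (delete): buffer="xcedy" (len 5), cursors c1@2 c2@3 c3@3, authorship .....
After op 3 (delete): buffer="dy" (len 2), cursors c1@0 c2@0 c3@0, authorship ..
After op 4 (insert('g')): buffer="gggdy" (len 5), cursors c1@3 c2@3 c3@3, authorship 123..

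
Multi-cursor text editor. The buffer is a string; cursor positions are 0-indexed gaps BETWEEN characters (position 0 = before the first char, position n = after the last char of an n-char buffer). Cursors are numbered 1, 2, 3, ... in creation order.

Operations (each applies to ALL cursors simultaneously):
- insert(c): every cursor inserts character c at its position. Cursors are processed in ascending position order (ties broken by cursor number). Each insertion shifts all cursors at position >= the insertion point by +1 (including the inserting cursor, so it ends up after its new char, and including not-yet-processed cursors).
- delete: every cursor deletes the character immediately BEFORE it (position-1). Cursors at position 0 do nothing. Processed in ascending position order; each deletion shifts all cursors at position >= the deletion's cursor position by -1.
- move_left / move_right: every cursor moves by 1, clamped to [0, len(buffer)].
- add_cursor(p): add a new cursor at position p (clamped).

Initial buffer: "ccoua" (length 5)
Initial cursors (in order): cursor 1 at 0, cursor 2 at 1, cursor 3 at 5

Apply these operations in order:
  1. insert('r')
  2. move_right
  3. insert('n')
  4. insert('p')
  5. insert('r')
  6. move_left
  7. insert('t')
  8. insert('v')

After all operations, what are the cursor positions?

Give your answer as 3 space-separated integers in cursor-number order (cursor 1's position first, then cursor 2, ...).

Answer: 6 13 22

Derivation:
After op 1 (insert('r')): buffer="rcrcouar" (len 8), cursors c1@1 c2@3 c3@8, authorship 1.2....3
After op 2 (move_right): buffer="rcrcouar" (len 8), cursors c1@2 c2@4 c3@8, authorship 1.2....3
After op 3 (insert('n')): buffer="rcnrcnouarn" (len 11), cursors c1@3 c2@6 c3@11, authorship 1.12.2...33
After op 4 (insert('p')): buffer="rcnprcnpouarnp" (len 14), cursors c1@4 c2@8 c3@14, authorship 1.112.22...333
After op 5 (insert('r')): buffer="rcnprrcnprouarnpr" (len 17), cursors c1@5 c2@10 c3@17, authorship 1.1112.222...3333
After op 6 (move_left): buffer="rcnprrcnprouarnpr" (len 17), cursors c1@4 c2@9 c3@16, authorship 1.1112.222...3333
After op 7 (insert('t')): buffer="rcnptrrcnptrouarnptr" (len 20), cursors c1@5 c2@11 c3@19, authorship 1.11112.2222...33333
After op 8 (insert('v')): buffer="rcnptvrrcnptvrouarnptvr" (len 23), cursors c1@6 c2@13 c3@22, authorship 1.111112.22222...333333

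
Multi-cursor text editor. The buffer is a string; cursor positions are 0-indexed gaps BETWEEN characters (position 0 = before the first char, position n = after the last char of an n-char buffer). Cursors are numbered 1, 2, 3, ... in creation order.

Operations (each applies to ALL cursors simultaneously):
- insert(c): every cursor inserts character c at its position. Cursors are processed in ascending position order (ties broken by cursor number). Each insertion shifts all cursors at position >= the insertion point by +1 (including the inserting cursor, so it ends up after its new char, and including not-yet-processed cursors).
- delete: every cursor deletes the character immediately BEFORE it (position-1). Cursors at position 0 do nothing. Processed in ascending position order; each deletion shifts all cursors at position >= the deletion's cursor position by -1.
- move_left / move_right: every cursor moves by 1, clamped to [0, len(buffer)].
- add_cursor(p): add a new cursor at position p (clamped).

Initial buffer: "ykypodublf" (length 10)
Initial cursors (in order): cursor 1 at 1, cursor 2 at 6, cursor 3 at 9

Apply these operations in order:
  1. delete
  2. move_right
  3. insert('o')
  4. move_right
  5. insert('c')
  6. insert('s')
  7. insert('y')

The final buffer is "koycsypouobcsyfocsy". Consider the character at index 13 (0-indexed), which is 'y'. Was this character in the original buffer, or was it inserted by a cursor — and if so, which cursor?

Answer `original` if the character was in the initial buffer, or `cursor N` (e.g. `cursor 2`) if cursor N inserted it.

After op 1 (delete): buffer="kypoubf" (len 7), cursors c1@0 c2@4 c3@6, authorship .......
After op 2 (move_right): buffer="kypoubf" (len 7), cursors c1@1 c2@5 c3@7, authorship .......
After op 3 (insert('o')): buffer="koypouobfo" (len 10), cursors c1@2 c2@7 c3@10, authorship .1....2..3
After op 4 (move_right): buffer="koypouobfo" (len 10), cursors c1@3 c2@8 c3@10, authorship .1....2..3
After op 5 (insert('c')): buffer="koycpouobcfoc" (len 13), cursors c1@4 c2@10 c3@13, authorship .1.1...2.2.33
After op 6 (insert('s')): buffer="koycspouobcsfocs" (len 16), cursors c1@5 c2@12 c3@16, authorship .1.11...2.22.333
After op 7 (insert('y')): buffer="koycsypouobcsyfocsy" (len 19), cursors c1@6 c2@14 c3@19, authorship .1.111...2.222.3333
Authorship (.=original, N=cursor N): . 1 . 1 1 1 . . . 2 . 2 2 2 . 3 3 3 3
Index 13: author = 2

Answer: cursor 2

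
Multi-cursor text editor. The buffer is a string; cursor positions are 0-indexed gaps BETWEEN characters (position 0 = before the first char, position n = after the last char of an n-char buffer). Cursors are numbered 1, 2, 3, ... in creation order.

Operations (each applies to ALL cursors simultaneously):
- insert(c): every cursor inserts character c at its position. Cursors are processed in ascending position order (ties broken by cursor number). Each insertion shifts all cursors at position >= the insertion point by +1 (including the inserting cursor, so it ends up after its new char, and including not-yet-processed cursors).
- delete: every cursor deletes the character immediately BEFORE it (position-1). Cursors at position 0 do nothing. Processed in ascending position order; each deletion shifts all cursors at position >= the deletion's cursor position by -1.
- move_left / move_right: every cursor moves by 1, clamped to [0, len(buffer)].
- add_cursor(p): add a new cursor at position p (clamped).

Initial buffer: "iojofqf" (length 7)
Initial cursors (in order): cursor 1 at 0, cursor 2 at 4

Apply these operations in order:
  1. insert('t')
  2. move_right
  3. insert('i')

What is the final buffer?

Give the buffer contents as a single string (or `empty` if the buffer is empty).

After op 1 (insert('t')): buffer="tiojotfqf" (len 9), cursors c1@1 c2@6, authorship 1....2...
After op 2 (move_right): buffer="tiojotfqf" (len 9), cursors c1@2 c2@7, authorship 1....2...
After op 3 (insert('i')): buffer="tiiojotfiqf" (len 11), cursors c1@3 c2@9, authorship 1.1...2.2..

Answer: tiiojotfiqf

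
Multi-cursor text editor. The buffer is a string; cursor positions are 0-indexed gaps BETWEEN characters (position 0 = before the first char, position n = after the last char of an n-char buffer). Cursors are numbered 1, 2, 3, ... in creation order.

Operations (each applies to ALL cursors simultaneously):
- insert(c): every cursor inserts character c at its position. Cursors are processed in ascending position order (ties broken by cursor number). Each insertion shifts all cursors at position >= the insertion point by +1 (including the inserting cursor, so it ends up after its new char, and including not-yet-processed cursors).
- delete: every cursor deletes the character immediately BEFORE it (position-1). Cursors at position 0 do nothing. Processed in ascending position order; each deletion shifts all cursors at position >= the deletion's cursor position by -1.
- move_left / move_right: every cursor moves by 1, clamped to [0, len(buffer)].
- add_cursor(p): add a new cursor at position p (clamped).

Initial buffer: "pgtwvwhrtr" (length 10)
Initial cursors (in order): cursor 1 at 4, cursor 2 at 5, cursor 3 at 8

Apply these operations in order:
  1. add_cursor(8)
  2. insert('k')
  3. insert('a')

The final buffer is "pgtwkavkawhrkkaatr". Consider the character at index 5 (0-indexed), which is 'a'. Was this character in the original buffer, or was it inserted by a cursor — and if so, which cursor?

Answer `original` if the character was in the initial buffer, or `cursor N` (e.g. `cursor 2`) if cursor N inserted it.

After op 1 (add_cursor(8)): buffer="pgtwvwhrtr" (len 10), cursors c1@4 c2@5 c3@8 c4@8, authorship ..........
After op 2 (insert('k')): buffer="pgtwkvkwhrkktr" (len 14), cursors c1@5 c2@7 c3@12 c4@12, authorship ....1.2...34..
After op 3 (insert('a')): buffer="pgtwkavkawhrkkaatr" (len 18), cursors c1@6 c2@9 c3@16 c4@16, authorship ....11.22...3434..
Authorship (.=original, N=cursor N): . . . . 1 1 . 2 2 . . . 3 4 3 4 . .
Index 5: author = 1

Answer: cursor 1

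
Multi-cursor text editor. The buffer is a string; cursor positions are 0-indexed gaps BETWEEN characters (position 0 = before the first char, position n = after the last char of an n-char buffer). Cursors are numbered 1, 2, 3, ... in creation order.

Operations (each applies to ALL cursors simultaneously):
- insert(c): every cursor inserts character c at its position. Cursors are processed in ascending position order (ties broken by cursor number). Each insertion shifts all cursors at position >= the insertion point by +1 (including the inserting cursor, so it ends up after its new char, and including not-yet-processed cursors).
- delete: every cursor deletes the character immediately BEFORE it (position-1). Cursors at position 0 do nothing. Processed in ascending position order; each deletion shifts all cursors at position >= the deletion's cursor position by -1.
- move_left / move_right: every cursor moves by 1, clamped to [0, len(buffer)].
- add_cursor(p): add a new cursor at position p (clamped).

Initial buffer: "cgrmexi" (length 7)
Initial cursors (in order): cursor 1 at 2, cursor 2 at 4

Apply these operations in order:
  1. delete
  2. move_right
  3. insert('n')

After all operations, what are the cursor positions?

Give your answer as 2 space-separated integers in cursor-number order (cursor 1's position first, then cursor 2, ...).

After op 1 (delete): buffer="crexi" (len 5), cursors c1@1 c2@2, authorship .....
After op 2 (move_right): buffer="crexi" (len 5), cursors c1@2 c2@3, authorship .....
After op 3 (insert('n')): buffer="crnenxi" (len 7), cursors c1@3 c2@5, authorship ..1.2..

Answer: 3 5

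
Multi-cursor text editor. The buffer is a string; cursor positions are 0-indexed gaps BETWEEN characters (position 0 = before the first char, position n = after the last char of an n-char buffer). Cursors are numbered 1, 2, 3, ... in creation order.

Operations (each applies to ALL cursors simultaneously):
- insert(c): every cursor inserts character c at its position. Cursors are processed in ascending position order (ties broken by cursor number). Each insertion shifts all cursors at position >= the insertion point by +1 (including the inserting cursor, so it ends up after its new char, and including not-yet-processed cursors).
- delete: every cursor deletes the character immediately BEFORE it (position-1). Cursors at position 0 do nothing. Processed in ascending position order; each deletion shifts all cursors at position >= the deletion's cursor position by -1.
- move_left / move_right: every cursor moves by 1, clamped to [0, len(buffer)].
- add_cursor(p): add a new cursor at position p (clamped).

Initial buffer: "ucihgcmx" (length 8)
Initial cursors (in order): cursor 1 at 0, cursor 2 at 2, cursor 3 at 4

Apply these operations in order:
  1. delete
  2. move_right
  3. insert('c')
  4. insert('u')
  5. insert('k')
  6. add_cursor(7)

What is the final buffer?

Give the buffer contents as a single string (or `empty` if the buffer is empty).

Answer: ucukicukgcukcmx

Derivation:
After op 1 (delete): buffer="uigcmx" (len 6), cursors c1@0 c2@1 c3@2, authorship ......
After op 2 (move_right): buffer="uigcmx" (len 6), cursors c1@1 c2@2 c3@3, authorship ......
After op 3 (insert('c')): buffer="ucicgccmx" (len 9), cursors c1@2 c2@4 c3@6, authorship .1.2.3...
After op 4 (insert('u')): buffer="ucuicugcucmx" (len 12), cursors c1@3 c2@6 c3@9, authorship .11.22.33...
After op 5 (insert('k')): buffer="ucukicukgcukcmx" (len 15), cursors c1@4 c2@8 c3@12, authorship .111.222.333...
After op 6 (add_cursor(7)): buffer="ucukicukgcukcmx" (len 15), cursors c1@4 c4@7 c2@8 c3@12, authorship .111.222.333...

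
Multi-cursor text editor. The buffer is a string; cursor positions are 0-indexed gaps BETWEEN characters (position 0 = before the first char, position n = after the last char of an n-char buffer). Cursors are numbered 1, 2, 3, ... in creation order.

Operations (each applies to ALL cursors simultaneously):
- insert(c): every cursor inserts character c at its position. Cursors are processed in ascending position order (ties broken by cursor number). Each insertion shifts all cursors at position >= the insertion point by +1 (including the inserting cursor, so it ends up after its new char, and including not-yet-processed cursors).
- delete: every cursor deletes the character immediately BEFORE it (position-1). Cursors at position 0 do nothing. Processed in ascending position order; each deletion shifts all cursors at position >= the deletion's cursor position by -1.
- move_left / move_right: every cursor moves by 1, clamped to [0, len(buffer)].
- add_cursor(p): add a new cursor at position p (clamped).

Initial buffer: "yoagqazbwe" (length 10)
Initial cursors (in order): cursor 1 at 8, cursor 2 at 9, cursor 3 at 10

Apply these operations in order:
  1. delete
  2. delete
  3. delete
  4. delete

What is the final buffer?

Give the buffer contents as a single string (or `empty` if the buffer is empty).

Answer: empty

Derivation:
After op 1 (delete): buffer="yoagqaz" (len 7), cursors c1@7 c2@7 c3@7, authorship .......
After op 2 (delete): buffer="yoag" (len 4), cursors c1@4 c2@4 c3@4, authorship ....
After op 3 (delete): buffer="y" (len 1), cursors c1@1 c2@1 c3@1, authorship .
After op 4 (delete): buffer="" (len 0), cursors c1@0 c2@0 c3@0, authorship 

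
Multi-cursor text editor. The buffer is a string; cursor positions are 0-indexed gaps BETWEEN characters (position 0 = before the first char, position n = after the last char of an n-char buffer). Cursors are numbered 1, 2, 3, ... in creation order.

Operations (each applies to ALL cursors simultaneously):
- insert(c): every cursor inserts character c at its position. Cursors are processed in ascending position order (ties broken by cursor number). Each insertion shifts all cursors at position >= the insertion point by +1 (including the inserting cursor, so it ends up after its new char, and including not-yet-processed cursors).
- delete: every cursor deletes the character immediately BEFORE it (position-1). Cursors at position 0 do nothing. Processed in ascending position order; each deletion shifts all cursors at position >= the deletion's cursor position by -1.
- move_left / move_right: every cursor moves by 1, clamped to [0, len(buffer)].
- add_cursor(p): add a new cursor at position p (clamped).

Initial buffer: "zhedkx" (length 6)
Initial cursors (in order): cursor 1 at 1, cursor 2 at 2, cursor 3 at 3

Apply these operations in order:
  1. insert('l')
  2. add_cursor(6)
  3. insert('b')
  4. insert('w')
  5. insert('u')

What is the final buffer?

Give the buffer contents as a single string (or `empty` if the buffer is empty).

Answer: zlbwuhlbwuelbbwwuudkx

Derivation:
After op 1 (insert('l')): buffer="zlhleldkx" (len 9), cursors c1@2 c2@4 c3@6, authorship .1.2.3...
After op 2 (add_cursor(6)): buffer="zlhleldkx" (len 9), cursors c1@2 c2@4 c3@6 c4@6, authorship .1.2.3...
After op 3 (insert('b')): buffer="zlbhlbelbbdkx" (len 13), cursors c1@3 c2@6 c3@10 c4@10, authorship .11.22.334...
After op 4 (insert('w')): buffer="zlbwhlbwelbbwwdkx" (len 17), cursors c1@4 c2@8 c3@14 c4@14, authorship .111.222.33434...
After op 5 (insert('u')): buffer="zlbwuhlbwuelbbwwuudkx" (len 21), cursors c1@5 c2@10 c3@18 c4@18, authorship .1111.2222.3343434...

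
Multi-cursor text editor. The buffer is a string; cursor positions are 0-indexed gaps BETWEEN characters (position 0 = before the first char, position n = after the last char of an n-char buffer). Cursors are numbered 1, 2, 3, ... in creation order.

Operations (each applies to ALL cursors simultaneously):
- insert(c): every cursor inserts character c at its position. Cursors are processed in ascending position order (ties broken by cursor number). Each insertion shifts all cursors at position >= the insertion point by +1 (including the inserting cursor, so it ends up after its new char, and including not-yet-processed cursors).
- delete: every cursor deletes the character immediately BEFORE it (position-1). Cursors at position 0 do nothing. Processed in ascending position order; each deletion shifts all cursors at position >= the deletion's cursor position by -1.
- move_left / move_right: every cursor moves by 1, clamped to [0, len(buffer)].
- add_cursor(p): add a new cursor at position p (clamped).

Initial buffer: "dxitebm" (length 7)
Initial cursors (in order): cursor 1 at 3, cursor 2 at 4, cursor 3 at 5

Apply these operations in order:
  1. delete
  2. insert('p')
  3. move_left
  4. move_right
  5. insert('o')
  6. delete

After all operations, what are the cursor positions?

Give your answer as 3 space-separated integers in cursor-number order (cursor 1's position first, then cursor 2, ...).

After op 1 (delete): buffer="dxbm" (len 4), cursors c1@2 c2@2 c3@2, authorship ....
After op 2 (insert('p')): buffer="dxpppbm" (len 7), cursors c1@5 c2@5 c3@5, authorship ..123..
After op 3 (move_left): buffer="dxpppbm" (len 7), cursors c1@4 c2@4 c3@4, authorship ..123..
After op 4 (move_right): buffer="dxpppbm" (len 7), cursors c1@5 c2@5 c3@5, authorship ..123..
After op 5 (insert('o')): buffer="dxpppooobm" (len 10), cursors c1@8 c2@8 c3@8, authorship ..123123..
After op 6 (delete): buffer="dxpppbm" (len 7), cursors c1@5 c2@5 c3@5, authorship ..123..

Answer: 5 5 5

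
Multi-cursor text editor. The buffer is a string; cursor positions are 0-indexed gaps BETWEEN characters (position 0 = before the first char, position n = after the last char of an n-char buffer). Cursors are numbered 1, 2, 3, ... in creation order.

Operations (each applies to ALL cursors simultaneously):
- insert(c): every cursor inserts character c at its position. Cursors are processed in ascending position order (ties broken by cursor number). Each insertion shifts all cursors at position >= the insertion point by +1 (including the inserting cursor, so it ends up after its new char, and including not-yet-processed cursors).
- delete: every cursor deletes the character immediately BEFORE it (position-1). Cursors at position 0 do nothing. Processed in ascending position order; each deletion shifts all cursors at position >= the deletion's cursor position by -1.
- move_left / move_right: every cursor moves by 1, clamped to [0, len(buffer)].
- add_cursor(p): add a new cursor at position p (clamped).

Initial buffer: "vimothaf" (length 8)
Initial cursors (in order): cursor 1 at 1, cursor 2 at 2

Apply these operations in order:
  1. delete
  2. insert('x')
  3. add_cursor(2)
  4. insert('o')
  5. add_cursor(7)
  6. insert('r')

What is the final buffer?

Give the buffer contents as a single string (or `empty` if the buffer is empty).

After op 1 (delete): buffer="mothaf" (len 6), cursors c1@0 c2@0, authorship ......
After op 2 (insert('x')): buffer="xxmothaf" (len 8), cursors c1@2 c2@2, authorship 12......
After op 3 (add_cursor(2)): buffer="xxmothaf" (len 8), cursors c1@2 c2@2 c3@2, authorship 12......
After op 4 (insert('o')): buffer="xxooomothaf" (len 11), cursors c1@5 c2@5 c3@5, authorship 12123......
After op 5 (add_cursor(7)): buffer="xxooomothaf" (len 11), cursors c1@5 c2@5 c3@5 c4@7, authorship 12123......
After op 6 (insert('r')): buffer="xxooorrrmorthaf" (len 15), cursors c1@8 c2@8 c3@8 c4@11, authorship 12123123..4....

Answer: xxooorrrmorthaf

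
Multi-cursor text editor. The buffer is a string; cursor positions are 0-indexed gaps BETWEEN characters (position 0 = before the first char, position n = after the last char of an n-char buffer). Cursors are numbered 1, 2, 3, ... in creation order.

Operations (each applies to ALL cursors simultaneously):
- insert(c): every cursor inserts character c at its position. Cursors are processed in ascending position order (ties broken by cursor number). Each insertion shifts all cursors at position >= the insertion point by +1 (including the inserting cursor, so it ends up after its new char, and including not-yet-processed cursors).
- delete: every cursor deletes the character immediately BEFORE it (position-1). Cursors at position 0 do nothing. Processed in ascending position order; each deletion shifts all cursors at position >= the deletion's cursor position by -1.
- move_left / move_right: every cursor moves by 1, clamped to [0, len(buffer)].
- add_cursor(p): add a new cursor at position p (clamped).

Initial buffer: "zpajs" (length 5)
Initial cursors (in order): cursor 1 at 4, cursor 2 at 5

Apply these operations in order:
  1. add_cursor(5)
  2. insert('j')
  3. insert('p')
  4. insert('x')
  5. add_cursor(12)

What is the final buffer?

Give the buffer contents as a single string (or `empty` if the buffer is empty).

After op 1 (add_cursor(5)): buffer="zpajs" (len 5), cursors c1@4 c2@5 c3@5, authorship .....
After op 2 (insert('j')): buffer="zpajjsjj" (len 8), cursors c1@5 c2@8 c3@8, authorship ....1.23
After op 3 (insert('p')): buffer="zpajjpsjjpp" (len 11), cursors c1@6 c2@11 c3@11, authorship ....11.2323
After op 4 (insert('x')): buffer="zpajjpxsjjppxx" (len 14), cursors c1@7 c2@14 c3@14, authorship ....111.232323
After op 5 (add_cursor(12)): buffer="zpajjpxsjjppxx" (len 14), cursors c1@7 c4@12 c2@14 c3@14, authorship ....111.232323

Answer: zpajjpxsjjppxx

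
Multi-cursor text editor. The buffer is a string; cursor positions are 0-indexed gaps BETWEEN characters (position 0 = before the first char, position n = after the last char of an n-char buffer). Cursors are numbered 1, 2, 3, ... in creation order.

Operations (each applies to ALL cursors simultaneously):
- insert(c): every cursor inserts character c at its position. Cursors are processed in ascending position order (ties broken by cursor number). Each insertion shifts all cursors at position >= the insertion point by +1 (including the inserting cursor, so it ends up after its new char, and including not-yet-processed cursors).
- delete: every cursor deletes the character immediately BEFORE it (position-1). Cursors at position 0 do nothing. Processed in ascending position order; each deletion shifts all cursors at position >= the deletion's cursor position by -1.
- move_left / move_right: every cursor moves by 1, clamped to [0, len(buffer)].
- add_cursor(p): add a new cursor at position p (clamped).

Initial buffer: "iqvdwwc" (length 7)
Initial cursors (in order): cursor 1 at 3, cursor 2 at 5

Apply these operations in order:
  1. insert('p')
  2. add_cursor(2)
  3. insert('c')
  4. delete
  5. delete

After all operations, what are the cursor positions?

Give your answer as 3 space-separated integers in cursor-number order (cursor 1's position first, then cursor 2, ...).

After op 1 (insert('p')): buffer="iqvpdwpwc" (len 9), cursors c1@4 c2@7, authorship ...1..2..
After op 2 (add_cursor(2)): buffer="iqvpdwpwc" (len 9), cursors c3@2 c1@4 c2@7, authorship ...1..2..
After op 3 (insert('c')): buffer="iqcvpcdwpcwc" (len 12), cursors c3@3 c1@6 c2@10, authorship ..3.11..22..
After op 4 (delete): buffer="iqvpdwpwc" (len 9), cursors c3@2 c1@4 c2@7, authorship ...1..2..
After op 5 (delete): buffer="ivdwwc" (len 6), cursors c3@1 c1@2 c2@4, authorship ......

Answer: 2 4 1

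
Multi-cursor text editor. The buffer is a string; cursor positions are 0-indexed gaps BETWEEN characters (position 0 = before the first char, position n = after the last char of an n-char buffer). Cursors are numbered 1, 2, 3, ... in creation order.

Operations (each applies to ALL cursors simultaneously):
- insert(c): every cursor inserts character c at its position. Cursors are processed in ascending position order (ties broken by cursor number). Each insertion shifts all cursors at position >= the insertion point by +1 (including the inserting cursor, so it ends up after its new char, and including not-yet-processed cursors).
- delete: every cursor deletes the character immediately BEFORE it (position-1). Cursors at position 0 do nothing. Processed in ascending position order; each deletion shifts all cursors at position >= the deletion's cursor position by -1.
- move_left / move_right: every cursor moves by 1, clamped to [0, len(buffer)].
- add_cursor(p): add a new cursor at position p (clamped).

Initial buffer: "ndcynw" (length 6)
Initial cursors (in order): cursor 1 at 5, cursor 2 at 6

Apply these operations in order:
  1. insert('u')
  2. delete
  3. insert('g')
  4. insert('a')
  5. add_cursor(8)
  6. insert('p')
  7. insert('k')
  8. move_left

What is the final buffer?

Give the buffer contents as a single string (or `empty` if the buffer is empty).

Answer: ndcyngapkwpkgapk

Derivation:
After op 1 (insert('u')): buffer="ndcynuwu" (len 8), cursors c1@6 c2@8, authorship .....1.2
After op 2 (delete): buffer="ndcynw" (len 6), cursors c1@5 c2@6, authorship ......
After op 3 (insert('g')): buffer="ndcyngwg" (len 8), cursors c1@6 c2@8, authorship .....1.2
After op 4 (insert('a')): buffer="ndcyngawga" (len 10), cursors c1@7 c2@10, authorship .....11.22
After op 5 (add_cursor(8)): buffer="ndcyngawga" (len 10), cursors c1@7 c3@8 c2@10, authorship .....11.22
After op 6 (insert('p')): buffer="ndcyngapwpgap" (len 13), cursors c1@8 c3@10 c2@13, authorship .....111.3222
After op 7 (insert('k')): buffer="ndcyngapkwpkgapk" (len 16), cursors c1@9 c3@12 c2@16, authorship .....1111.332222
After op 8 (move_left): buffer="ndcyngapkwpkgapk" (len 16), cursors c1@8 c3@11 c2@15, authorship .....1111.332222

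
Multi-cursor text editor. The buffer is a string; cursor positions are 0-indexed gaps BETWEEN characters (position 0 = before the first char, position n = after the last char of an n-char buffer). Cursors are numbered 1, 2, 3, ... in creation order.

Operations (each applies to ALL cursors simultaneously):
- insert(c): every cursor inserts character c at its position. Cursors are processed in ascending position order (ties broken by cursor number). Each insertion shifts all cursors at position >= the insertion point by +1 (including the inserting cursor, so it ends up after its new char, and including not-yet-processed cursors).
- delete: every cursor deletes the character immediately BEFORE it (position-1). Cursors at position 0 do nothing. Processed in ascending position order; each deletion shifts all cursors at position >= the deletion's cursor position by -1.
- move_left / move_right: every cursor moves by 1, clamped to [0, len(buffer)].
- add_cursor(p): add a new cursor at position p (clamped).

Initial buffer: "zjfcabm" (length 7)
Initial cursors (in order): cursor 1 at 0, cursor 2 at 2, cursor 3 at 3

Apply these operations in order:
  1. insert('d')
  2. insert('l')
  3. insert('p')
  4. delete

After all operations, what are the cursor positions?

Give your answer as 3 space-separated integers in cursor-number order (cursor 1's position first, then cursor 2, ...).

Answer: 2 6 9

Derivation:
After op 1 (insert('d')): buffer="dzjdfdcabm" (len 10), cursors c1@1 c2@4 c3@6, authorship 1..2.3....
After op 2 (insert('l')): buffer="dlzjdlfdlcabm" (len 13), cursors c1@2 c2@6 c3@9, authorship 11..22.33....
After op 3 (insert('p')): buffer="dlpzjdlpfdlpcabm" (len 16), cursors c1@3 c2@8 c3@12, authorship 111..222.333....
After op 4 (delete): buffer="dlzjdlfdlcabm" (len 13), cursors c1@2 c2@6 c3@9, authorship 11..22.33....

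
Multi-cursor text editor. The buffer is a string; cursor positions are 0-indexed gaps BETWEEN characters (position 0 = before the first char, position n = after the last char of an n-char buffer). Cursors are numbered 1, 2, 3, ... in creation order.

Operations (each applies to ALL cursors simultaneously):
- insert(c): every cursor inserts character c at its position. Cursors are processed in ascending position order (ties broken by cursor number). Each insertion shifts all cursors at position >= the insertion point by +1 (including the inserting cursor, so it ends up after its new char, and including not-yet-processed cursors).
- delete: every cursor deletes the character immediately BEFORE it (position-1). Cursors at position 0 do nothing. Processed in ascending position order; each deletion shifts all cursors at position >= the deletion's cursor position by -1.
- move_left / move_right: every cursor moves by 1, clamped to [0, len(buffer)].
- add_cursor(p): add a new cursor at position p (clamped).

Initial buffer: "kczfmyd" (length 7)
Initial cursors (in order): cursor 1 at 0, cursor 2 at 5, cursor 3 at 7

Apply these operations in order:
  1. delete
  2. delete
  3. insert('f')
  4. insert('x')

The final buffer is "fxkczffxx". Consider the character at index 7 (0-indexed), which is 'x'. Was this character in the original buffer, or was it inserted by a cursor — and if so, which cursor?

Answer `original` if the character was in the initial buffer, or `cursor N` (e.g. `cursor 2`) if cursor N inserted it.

Answer: cursor 2

Derivation:
After op 1 (delete): buffer="kczfy" (len 5), cursors c1@0 c2@4 c3@5, authorship .....
After op 2 (delete): buffer="kcz" (len 3), cursors c1@0 c2@3 c3@3, authorship ...
After op 3 (insert('f')): buffer="fkczff" (len 6), cursors c1@1 c2@6 c3@6, authorship 1...23
After op 4 (insert('x')): buffer="fxkczffxx" (len 9), cursors c1@2 c2@9 c3@9, authorship 11...2323
Authorship (.=original, N=cursor N): 1 1 . . . 2 3 2 3
Index 7: author = 2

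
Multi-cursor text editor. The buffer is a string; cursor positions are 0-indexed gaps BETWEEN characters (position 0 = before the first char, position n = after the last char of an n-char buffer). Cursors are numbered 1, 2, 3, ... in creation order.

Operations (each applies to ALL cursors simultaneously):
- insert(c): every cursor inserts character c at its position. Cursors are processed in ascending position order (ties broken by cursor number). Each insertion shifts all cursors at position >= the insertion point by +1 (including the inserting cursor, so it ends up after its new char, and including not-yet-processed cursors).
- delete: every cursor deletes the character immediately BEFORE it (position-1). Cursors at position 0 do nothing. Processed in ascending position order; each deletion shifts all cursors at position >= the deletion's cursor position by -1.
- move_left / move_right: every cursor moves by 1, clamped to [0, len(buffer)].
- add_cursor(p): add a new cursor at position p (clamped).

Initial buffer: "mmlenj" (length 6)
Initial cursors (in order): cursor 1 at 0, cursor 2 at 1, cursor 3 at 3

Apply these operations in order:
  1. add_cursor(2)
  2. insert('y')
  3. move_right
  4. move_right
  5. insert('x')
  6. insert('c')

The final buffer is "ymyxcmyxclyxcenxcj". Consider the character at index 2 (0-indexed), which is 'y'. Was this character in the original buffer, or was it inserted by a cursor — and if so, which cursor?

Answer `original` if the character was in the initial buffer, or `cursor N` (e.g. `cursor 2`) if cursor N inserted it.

After op 1 (add_cursor(2)): buffer="mmlenj" (len 6), cursors c1@0 c2@1 c4@2 c3@3, authorship ......
After op 2 (insert('y')): buffer="ymymylyenj" (len 10), cursors c1@1 c2@3 c4@5 c3@7, authorship 1.2.4.3...
After op 3 (move_right): buffer="ymymylyenj" (len 10), cursors c1@2 c2@4 c4@6 c3@8, authorship 1.2.4.3...
After op 4 (move_right): buffer="ymymylyenj" (len 10), cursors c1@3 c2@5 c4@7 c3@9, authorship 1.2.4.3...
After op 5 (insert('x')): buffer="ymyxmyxlyxenxj" (len 14), cursors c1@4 c2@7 c4@10 c3@13, authorship 1.21.42.34..3.
After op 6 (insert('c')): buffer="ymyxcmyxclyxcenxcj" (len 18), cursors c1@5 c2@9 c4@13 c3@17, authorship 1.211.422.344..33.
Authorship (.=original, N=cursor N): 1 . 2 1 1 . 4 2 2 . 3 4 4 . . 3 3 .
Index 2: author = 2

Answer: cursor 2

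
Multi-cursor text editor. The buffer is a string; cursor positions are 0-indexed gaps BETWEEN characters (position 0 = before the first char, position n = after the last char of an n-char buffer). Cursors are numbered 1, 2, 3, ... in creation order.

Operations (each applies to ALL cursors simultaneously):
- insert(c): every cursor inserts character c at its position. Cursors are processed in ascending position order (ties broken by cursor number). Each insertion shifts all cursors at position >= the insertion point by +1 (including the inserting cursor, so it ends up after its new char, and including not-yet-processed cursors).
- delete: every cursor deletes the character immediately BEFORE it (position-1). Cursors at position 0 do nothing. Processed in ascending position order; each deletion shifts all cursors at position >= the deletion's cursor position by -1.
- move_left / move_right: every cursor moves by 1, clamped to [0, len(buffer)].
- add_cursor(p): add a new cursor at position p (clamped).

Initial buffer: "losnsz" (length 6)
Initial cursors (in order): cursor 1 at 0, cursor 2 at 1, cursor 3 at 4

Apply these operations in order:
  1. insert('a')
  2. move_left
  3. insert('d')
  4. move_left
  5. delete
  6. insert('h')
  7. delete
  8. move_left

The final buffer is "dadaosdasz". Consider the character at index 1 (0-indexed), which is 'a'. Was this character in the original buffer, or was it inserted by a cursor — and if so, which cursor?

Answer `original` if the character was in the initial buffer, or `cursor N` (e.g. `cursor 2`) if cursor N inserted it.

After op 1 (insert('a')): buffer="alaosnasz" (len 9), cursors c1@1 c2@3 c3@7, authorship 1.2...3..
After op 2 (move_left): buffer="alaosnasz" (len 9), cursors c1@0 c2@2 c3@6, authorship 1.2...3..
After op 3 (insert('d')): buffer="daldaosndasz" (len 12), cursors c1@1 c2@4 c3@9, authorship 11.22...33..
After op 4 (move_left): buffer="daldaosndasz" (len 12), cursors c1@0 c2@3 c3@8, authorship 11.22...33..
After op 5 (delete): buffer="dadaosdasz" (len 10), cursors c1@0 c2@2 c3@6, authorship 1122..33..
After op 6 (insert('h')): buffer="hdahdaoshdasz" (len 13), cursors c1@1 c2@4 c3@9, authorship 111222..333..
After op 7 (delete): buffer="dadaosdasz" (len 10), cursors c1@0 c2@2 c3@6, authorship 1122..33..
After op 8 (move_left): buffer="dadaosdasz" (len 10), cursors c1@0 c2@1 c3@5, authorship 1122..33..
Authorship (.=original, N=cursor N): 1 1 2 2 . . 3 3 . .
Index 1: author = 1

Answer: cursor 1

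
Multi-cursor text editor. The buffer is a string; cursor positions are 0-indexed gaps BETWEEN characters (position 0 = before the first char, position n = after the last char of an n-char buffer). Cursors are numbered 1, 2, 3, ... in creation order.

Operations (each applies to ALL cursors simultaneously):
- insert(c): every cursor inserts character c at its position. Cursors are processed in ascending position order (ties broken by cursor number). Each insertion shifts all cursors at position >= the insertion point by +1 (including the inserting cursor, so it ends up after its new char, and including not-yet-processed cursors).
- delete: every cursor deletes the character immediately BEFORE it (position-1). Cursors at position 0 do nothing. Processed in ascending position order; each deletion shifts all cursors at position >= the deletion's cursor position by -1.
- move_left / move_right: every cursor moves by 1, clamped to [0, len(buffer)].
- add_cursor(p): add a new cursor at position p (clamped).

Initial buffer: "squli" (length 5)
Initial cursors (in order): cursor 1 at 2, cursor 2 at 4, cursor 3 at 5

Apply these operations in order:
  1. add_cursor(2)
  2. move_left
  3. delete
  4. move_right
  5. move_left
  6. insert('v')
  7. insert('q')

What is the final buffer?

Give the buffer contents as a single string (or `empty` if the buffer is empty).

Answer: vvqqqvvqqi

Derivation:
After op 1 (add_cursor(2)): buffer="squli" (len 5), cursors c1@2 c4@2 c2@4 c3@5, authorship .....
After op 2 (move_left): buffer="squli" (len 5), cursors c1@1 c4@1 c2@3 c3@4, authorship .....
After op 3 (delete): buffer="qi" (len 2), cursors c1@0 c4@0 c2@1 c3@1, authorship ..
After op 4 (move_right): buffer="qi" (len 2), cursors c1@1 c4@1 c2@2 c3@2, authorship ..
After op 5 (move_left): buffer="qi" (len 2), cursors c1@0 c4@0 c2@1 c3@1, authorship ..
After op 6 (insert('v')): buffer="vvqvvi" (len 6), cursors c1@2 c4@2 c2@5 c3@5, authorship 14.23.
After op 7 (insert('q')): buffer="vvqqqvvqqi" (len 10), cursors c1@4 c4@4 c2@9 c3@9, authorship 1414.2323.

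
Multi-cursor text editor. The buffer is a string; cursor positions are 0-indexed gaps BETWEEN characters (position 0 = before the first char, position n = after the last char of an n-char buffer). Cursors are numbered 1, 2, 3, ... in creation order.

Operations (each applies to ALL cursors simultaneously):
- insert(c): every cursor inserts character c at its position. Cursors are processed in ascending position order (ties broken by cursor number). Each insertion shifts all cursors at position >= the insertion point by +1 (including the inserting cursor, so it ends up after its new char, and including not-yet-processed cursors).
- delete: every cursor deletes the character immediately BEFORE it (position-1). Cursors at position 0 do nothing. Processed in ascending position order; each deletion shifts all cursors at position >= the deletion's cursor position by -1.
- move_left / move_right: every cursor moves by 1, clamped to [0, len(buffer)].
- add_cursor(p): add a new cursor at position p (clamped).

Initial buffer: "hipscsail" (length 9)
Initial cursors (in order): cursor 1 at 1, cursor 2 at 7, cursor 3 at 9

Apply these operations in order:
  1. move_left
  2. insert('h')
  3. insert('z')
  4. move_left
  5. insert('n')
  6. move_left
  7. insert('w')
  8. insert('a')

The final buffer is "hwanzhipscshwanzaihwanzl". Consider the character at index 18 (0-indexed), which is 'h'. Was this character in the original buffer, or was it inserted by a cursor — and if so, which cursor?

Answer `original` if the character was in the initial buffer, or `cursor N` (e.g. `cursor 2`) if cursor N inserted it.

Answer: cursor 3

Derivation:
After op 1 (move_left): buffer="hipscsail" (len 9), cursors c1@0 c2@6 c3@8, authorship .........
After op 2 (insert('h')): buffer="hhipscshaihl" (len 12), cursors c1@1 c2@8 c3@11, authorship 1......2..3.
After op 3 (insert('z')): buffer="hzhipscshzaihzl" (len 15), cursors c1@2 c2@10 c3@14, authorship 11......22..33.
After op 4 (move_left): buffer="hzhipscshzaihzl" (len 15), cursors c1@1 c2@9 c3@13, authorship 11......22..33.
After op 5 (insert('n')): buffer="hnzhipscshnzaihnzl" (len 18), cursors c1@2 c2@11 c3@16, authorship 111......222..333.
After op 6 (move_left): buffer="hnzhipscshnzaihnzl" (len 18), cursors c1@1 c2@10 c3@15, authorship 111......222..333.
After op 7 (insert('w')): buffer="hwnzhipscshwnzaihwnzl" (len 21), cursors c1@2 c2@12 c3@18, authorship 1111......2222..3333.
After op 8 (insert('a')): buffer="hwanzhipscshwanzaihwanzl" (len 24), cursors c1@3 c2@14 c3@21, authorship 11111......22222..33333.
Authorship (.=original, N=cursor N): 1 1 1 1 1 . . . . . . 2 2 2 2 2 . . 3 3 3 3 3 .
Index 18: author = 3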